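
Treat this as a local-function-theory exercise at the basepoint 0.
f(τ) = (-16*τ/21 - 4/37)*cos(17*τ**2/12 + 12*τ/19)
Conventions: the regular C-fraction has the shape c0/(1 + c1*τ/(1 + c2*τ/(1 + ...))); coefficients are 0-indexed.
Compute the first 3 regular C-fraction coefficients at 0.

Taylor coefficients (expand at 0): a_0 = -4/37, a_1 = -16/21, a_2 = 288/13357.
c0 = a_0 = -4/37. Peel one level at a time: if S = 1 + c*τ/S' with S'(0) = 1, then c is the τ-coefficient of S and S' = c*τ/(S - 1).
S_1 = c0/f = 1 + (-148/21)*τ + (7939096/159201)*τ^2 + ...; c1 = -148/21.
S_2 = c1*τ/(S_1 - 1) = 1 + (1984774/280497)*τ + ...; c2 = 1984774/280497.

The regular C-fraction coefficients are [-4/37, -148/21, 1984774/280497].


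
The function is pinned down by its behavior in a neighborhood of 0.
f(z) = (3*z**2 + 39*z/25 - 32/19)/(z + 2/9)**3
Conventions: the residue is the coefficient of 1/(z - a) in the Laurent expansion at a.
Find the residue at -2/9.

At the order-3 pole -2/9 set g(z) = (z - (-2/9))^3*f(z) = 3*z**2 + 39*z/25 - 32/19.
Order-3 pole: residue = g''(a)/2; g''(-2/9) = 6, so the residue is 3.

The residue is 3.


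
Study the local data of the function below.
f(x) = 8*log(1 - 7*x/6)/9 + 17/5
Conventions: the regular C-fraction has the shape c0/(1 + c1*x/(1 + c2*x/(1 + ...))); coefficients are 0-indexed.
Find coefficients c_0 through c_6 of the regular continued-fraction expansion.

Taylor coefficients (expand at 0): a_0 = 17/5, a_1 = -28/27, a_2 = -49/81, a_3 = -343/729, a_4 = -2401/5832, a_5 = -16807/43740, a_6 = -117649/314928.
c0 = a_0 = 17/5. Peel one level at a time: if S = 1 + c*x/S' with S'(0) = 1, then c is the x-coefficient of S and S' = c*x/(S - 1).
S_1 = c0/f = 1 + (140/459)*x + (57085/210681)*x^2 + ...; c1 = 140/459.
S_2 = c1*x/(S_1 - 1) = 1 + (-1631/1836)*x + (-49/432)*x^2 + ...; c2 = -1631/1836.
S_3 = c2*x/(S_2 - 1) = 1 + (-119/932)*x + (-75803/1302936)*x^2 + ...; c3 = -119/932.
S_4 = c3*x/(S_3 - 1) = 1 + (-637/1398)*x + (-49/540)*x^2 + ...; c4 = -637/1398.
S_5 = c4*x/(S_4 - 1) = 1 + (-233/1170)*x + (-209467/2737800)*x^2 + ...; c5 = -233/1170.
S_6 = c5*x/(S_5 - 1) = 1 + (-899/2340)*x + ...; c6 = -899/2340.

The regular C-fraction coefficients are [17/5, 140/459, -1631/1836, -119/932, -637/1398, -233/1170, -899/2340].


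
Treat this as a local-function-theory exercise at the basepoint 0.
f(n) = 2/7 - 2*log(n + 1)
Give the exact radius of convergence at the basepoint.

The radius of convergence is 1.

Branch term (-2)*log(1 - n/(-1)): its argument vanishes at n = -1, a logarithmic branch point, modulus 1.
The radius of convergence is the smallest modulus among the singular points: 1.


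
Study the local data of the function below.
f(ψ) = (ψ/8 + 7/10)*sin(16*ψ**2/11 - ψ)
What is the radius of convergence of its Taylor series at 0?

The factor sin(16*ψ**2/11 - ψ) is entire and contributes no finite singular point.
The polynomial part has no poles.
No finite singular points: the Taylor series at 0 converges everywhere.

The radius of convergence is infinite.


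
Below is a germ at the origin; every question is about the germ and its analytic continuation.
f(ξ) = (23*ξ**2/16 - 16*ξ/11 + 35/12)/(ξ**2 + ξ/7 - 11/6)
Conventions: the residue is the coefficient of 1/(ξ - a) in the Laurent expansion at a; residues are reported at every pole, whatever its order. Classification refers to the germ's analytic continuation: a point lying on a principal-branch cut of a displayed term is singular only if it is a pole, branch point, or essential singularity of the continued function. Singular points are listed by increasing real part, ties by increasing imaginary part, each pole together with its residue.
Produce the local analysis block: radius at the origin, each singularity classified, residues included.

Denominator factor (ξ**2 + ξ/7 - 11/6): discriminant 1081/147, real irrational roots -1/14 + (1/42)*sqrt(3243) and -1/14 - (1/42)*sqrt(3243); poles of order 1, moduli -1/14 + (1/42)*sqrt(3243) and 1/14 + (1/42)*sqrt(3243).
The radius of convergence is the smallest modulus among the singular points: -1/14 + (1/42)*sqrt(3243).
The factor ξ**2 + ξ/7 - 11/6 splits as (ξ - a)(ξ - a') with a = -1/14 - (1/42)*sqrt(3243), a' = -1/14 + (1/42)*sqrt(3243). At the order-1 pole a set g(ξ) = (ξ - a)*f(ξ) = [23*ξ**2/16 - 16*ξ/11 + 35/12] / (ξ - a').
Simple pole: residue = g(a) at a = -1/14 - (1/42)*sqrt(3243), which is -2045/2464 - (146711/3995376)*sqrt(3243).
The factor ξ**2 + ξ/7 - 11/6 splits as (ξ - a)(ξ - a') with a = -1/14 + (1/42)*sqrt(3243), a' = -1/14 - (1/42)*sqrt(3243). At the order-1 pole a set g(ξ) = (ξ - a)*f(ξ) = [23*ξ**2/16 - 16*ξ/11 + 35/12] / (ξ - a').
Simple pole: residue = g(a) at a = -1/14 + (1/42)*sqrt(3243), which is -2045/2464 + (146711/3995376)*sqrt(3243).
List the singular points by increasing real part (a conjugate pair: the negative imaginary part first).

Radius of convergence at 0: -1/14 + (1/42)*sqrt(3243).
At -1/14 - (1/42)*sqrt(3243): a pole of order 1; residue -2045/2464 - (146711/3995376)*sqrt(3243).
At -1/14 + (1/42)*sqrt(3243): a pole of order 1; residue -2045/2464 + (146711/3995376)*sqrt(3243).


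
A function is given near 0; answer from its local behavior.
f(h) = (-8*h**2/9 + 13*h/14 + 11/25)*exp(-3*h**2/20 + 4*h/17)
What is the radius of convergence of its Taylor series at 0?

The radius of convergence is infinite.

The factor exp(-3*h**2/20 + 4*h/17) is entire and contributes no finite singular point.
The polynomial part has no poles.
No finite singular points: the Taylor series at 0 converges everywhere.


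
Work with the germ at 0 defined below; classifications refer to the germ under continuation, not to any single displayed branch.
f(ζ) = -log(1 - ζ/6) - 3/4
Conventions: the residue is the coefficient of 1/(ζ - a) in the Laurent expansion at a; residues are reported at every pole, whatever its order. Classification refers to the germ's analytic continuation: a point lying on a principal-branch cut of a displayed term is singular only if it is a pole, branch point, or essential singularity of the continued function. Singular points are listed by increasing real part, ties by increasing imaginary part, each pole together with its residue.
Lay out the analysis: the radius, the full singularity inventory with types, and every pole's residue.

Branch term (-1)*log(1 - ζ/(6)): its argument vanishes at ζ = 6, a logarithmic branch point, modulus 6.
The radius of convergence is the smallest modulus among the singular points: 6.

Radius of convergence at 0: 6.
At 6: a logarithmic branch point.


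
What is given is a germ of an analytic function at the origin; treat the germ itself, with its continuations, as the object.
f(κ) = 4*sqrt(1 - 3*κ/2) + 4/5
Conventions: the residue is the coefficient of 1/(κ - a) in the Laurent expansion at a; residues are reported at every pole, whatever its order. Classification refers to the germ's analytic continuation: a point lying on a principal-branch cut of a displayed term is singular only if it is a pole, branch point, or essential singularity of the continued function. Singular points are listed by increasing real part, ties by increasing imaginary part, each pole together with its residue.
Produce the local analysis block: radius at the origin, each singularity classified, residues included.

Radius of convergence at 0: 2/3.
At 2/3: an algebraic (square-root) branch point.

Branch term (4)*sqrt(1 - κ/(2/3)): its argument vanishes at κ = 2/3, a square-root branch point, modulus 2/3.
The radius of convergence is the smallest modulus among the singular points: 2/3.


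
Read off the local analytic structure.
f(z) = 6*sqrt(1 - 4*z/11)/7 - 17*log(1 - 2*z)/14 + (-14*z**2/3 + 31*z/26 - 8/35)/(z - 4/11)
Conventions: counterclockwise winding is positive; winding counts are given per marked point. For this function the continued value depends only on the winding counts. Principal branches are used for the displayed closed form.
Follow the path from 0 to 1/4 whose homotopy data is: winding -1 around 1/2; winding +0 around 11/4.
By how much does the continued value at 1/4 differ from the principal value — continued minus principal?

The rational part is single-valued and drops out of the difference; each branch term changes only by its own monodromy.
(6/7)*sqrt(1 - z/(11/4)): winding +0 is even, the square root returns to the same sheet, contribution 0.
(-17/14)*log(1 - z/(1/2)): each positive loop around 1/2 adds 2*pi*i to the log, so winding -1 contributes (-17/14)*(-1)*2*pi*i = (17/7)*pi*i.
Summing the contributions at z = 1/4 gives (17/7)*pi*i.

Continued minus principal equals (17/7)*pi*i.


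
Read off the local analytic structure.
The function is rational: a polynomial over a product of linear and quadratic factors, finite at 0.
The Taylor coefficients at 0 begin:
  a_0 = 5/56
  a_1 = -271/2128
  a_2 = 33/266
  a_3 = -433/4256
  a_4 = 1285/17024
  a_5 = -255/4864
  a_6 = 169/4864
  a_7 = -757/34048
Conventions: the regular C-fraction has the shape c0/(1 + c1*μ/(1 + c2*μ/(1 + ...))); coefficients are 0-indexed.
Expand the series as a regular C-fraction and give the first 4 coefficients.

Taylor coefficients (read off): a_0 = 5/56, a_1 = -271/2128, a_2 = 33/266, a_3 = -433/4256.
c0 = a_0 = 5/56. Peel one level at a time: if S = 1 + c*μ/S' with S'(0) = 1, then c is the μ-coefficient of S and S' = c*μ/(S - 1).
S_1 = c0/f = 1 + (271/190)*μ + (23281/36100)*μ^2 + ...; c1 = 271/190.
S_2 = c1*μ/(S_1 - 1) = 1 + (-23281/51490)*μ + (22049/146882)*μ^2 + ...; c2 = -23281/51490.
S_3 = c2*μ/(S_2 - 1) = 1 + (2094655/6309151)*μ + ...; c3 = 2094655/6309151.

The regular C-fraction coefficients are [5/56, 271/190, -23281/51490, 2094655/6309151].


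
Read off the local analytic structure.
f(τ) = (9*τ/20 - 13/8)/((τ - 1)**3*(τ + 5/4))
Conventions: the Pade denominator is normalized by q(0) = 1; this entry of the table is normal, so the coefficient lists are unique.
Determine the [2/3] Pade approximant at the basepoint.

The Pade approximant has numerator coefficients [13/10, 5087327/14006675, 2907044/14006675]; denominator coefficients [1, -4604517/2801335, -868923/2801335, 3166921/2801335].

Taylor coefficients needed (expand at 0): a_0 = 13/10, a_1 = 5/2, a_2 = 118/25, a_3 = 883/125, a_4 = 12811/1250, a_5 = 85631/6250.
Write the denominator as Q(τ) = 1 + q1*τ + q2*τ^2 + q3*τ^3. Requiring Q*f - P = O(τ^6) with deg P <= 2 kills the coefficients of τ^3..τ^5 in Q*f:
  τ^3: a_3 + q1*a_2 + q2*a_1 + q3*a_0 = 0, i.e. 883/125 + (118/25)*q1 + (5/2)*q2 + (13/10)*q3 = 0.
  τ^4: a_4 + q1*a_3 + q2*a_2 + q3*a_1 = 0, i.e. 12811/1250 + (883/125)*q1 + (118/25)*q2 + (5/2)*q3 = 0.
  τ^5: a_5 + q1*a_4 + q2*a_3 + q3*a_2 = 0, i.e. 85631/6250 + (12811/1250)*q1 + (883/125)*q2 + (118/25)*q3 = 0.
Solving this linear system: q1 = -4604517/2801335, q2 = -868923/2801335, q3 = 3166921/2801335.
The numerator is Q*f truncated at degree 2: P0 = a_0 = 13/10; P1 = a_1 + q1*a_0 = 5087327/14006675; P2 = a_2 + q1*a_1 + q2*a_0 = 2907044/14006675.


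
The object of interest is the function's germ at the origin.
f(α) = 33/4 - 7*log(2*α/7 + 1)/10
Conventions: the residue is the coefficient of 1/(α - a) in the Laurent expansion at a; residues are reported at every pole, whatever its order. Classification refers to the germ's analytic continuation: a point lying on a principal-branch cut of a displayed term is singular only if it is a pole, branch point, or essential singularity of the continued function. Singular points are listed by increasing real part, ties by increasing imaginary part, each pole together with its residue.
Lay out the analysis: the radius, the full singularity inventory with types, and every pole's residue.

Radius of convergence at 0: 7/2.
At -7/2: a logarithmic branch point.

Branch term (-7/10)*log(1 - α/(-7/2)): its argument vanishes at α = -7/2, a logarithmic branch point, modulus 7/2.
The radius of convergence is the smallest modulus among the singular points: 7/2.


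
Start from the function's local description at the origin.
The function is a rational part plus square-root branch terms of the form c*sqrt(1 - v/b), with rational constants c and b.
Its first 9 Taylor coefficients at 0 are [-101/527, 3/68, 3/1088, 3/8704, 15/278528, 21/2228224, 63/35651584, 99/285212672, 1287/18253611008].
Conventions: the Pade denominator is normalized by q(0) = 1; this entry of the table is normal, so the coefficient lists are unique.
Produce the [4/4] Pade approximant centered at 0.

The Pade approximant has numerator coefficients [-101/527, 1079/8432, -3747/134912, 2365/1079296, -1589/34537472]; denominator coefficients [1, -7/16, 15/256, -5/2048, 1/65536].

Taylor coefficients needed (read off): a_0 = -101/527, a_1 = 3/68, a_2 = 3/1088, a_3 = 3/8704, a_4 = 15/278528, a_5 = 21/2228224, a_6 = 63/35651584, a_7 = 99/285212672, a_8 = 1287/18253611008.
Write the denominator as Q(v) = 1 + q1*v + q2*v^2 + q3*v^3 + q4*v^4. Requiring Q*f - P = O(v^9) with deg P <= 4 kills the coefficients of v^5..v^8 in Q*f:
  v^5: a_5 + q1*a_4 + q2*a_3 + q3*a_2 + q4*a_1 = 0, i.e. 21/2228224 + (15/278528)*q1 + (3/8704)*q2 + (3/1088)*q3 + (3/68)*q4 = 0.
  v^6: a_6 + q1*a_5 + q2*a_4 + q3*a_3 + q4*a_2 = 0, i.e. 63/35651584 + (21/2228224)*q1 + (15/278528)*q2 + (3/8704)*q3 + (3/1088)*q4 = 0.
  v^7: a_7 + q1*a_6 + q2*a_5 + q3*a_4 + q4*a_3 = 0, i.e. 99/285212672 + (63/35651584)*q1 + (21/2228224)*q2 + (15/278528)*q3 + (3/8704)*q4 = 0.
  v^8: a_8 + q1*a_7 + q2*a_6 + q3*a_5 + q4*a_4 = 0, i.e. 1287/18253611008 + (99/285212672)*q1 + (63/35651584)*q2 + (21/2228224)*q3 + (15/278528)*q4 = 0.
Solving this linear system: q1 = -7/16, q2 = 15/256, q3 = -5/2048, q4 = 1/65536.
The numerator is Q*f truncated at degree 4: P0 = a_0 = -101/527; P1 = a_1 + q1*a_0 = 1079/8432; P2 = a_2 + q1*a_1 + q2*a_0 = -3747/134912; P3 = a_3 + q1*a_2 + q2*a_1 + q3*a_0 = 2365/1079296; P4 = a_4 + q1*a_3 + q2*a_2 + q3*a_1 + q4*a_0 = -1589/34537472.


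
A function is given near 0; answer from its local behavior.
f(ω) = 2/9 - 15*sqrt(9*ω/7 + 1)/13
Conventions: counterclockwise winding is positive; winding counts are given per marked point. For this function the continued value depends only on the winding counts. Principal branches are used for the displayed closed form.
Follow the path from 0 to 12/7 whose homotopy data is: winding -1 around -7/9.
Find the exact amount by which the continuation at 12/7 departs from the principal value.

Continued minus principal equals (30/91)*sqrt(157).

The rational part is single-valued and drops out of the difference; each branch term changes only by its own monodromy.
(-15/13)*sqrt(1 - ω/(-7/9)): winding -1 is odd, the square root flips sign, contributing -2*(-15/13)*sqrt(1 - (12/7)/(-7/9)) = -2*(-15/13)*sqrt(157/49) = (30/91)*sqrt(157).
Summing the contributions at ω = 12/7 gives (30/91)*sqrt(157).


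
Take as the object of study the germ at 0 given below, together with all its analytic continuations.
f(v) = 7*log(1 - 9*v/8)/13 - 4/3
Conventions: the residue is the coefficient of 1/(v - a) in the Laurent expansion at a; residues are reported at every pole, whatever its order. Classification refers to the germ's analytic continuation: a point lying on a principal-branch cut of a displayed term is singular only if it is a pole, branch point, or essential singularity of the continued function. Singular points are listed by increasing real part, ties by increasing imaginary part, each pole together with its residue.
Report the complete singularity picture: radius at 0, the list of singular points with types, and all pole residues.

Radius of convergence at 0: 8/9.
At 8/9: a logarithmic branch point.

Branch term (7/13)*log(1 - v/(8/9)): its argument vanishes at v = 8/9, a logarithmic branch point, modulus 8/9.
The radius of convergence is the smallest modulus among the singular points: 8/9.


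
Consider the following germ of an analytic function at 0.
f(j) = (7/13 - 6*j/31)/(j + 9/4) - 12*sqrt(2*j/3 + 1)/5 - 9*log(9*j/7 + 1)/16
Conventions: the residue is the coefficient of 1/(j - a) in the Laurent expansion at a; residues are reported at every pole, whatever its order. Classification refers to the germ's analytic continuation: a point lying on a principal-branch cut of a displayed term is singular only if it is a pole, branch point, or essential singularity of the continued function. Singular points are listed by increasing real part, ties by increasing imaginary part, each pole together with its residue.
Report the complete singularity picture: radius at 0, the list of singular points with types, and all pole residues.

Radius of convergence at 0: 7/9.
At -9/4: a pole of order 1; residue 785/806.
At -3/2: an algebraic (square-root) branch point.
At -7/9: a logarithmic branch point.

Denominator factor (j + 9/4): pole of order 1 at -9/4, modulus 9/4.
Branch term (-9/16)*log(1 - j/(-7/9)): its argument vanishes at j = -7/9, a logarithmic branch point, modulus 7/9.
Branch term (-12/5)*sqrt(1 - j/(-3/2)): its argument vanishes at j = -3/2, a square-root branch point, modulus 3/2.
The radius of convergence is the smallest modulus among the singular points: 7/9.
The branch terms are analytic at -9/4 and contribute nothing to the residue; only the rational part matters.
At the order-1 pole -9/4 set g(j) = (j - (-9/4))*(rational part) = 7/13 - 6*j/31.
Simple pole: residue = g(a) at a = -9/4, which is 785/806.
List the singular points by increasing real part (a conjugate pair: the negative imaginary part first).


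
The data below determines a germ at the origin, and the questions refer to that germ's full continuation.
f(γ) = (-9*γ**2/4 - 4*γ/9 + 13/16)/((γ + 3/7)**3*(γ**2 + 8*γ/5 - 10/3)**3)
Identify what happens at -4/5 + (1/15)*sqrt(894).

The point is a pole of order 3.

The denominator factor γ**2 + 8*γ/5 - 10/3 vanishes at -4/5 + (1/15)*sqrt(894) and appears to the power 3; the numerator there equals -33163/3600 + (142/675)*sqrt(894), nonzero, and no other factor vanishes.
Hence a pole whose order is the multiplicity, 3.


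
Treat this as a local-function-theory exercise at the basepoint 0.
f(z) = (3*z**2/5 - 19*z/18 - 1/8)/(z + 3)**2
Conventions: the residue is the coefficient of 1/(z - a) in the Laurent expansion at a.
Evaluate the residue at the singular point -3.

At the order-2 pole -3 set g(z) = (z - (-3))^2*f(z) = 3*z**2/5 - 19*z/18 - 1/8.
Order-2 pole: residue = g'(a); g'(-3) = -419/90, so the residue is -419/90.

The residue is -419/90.


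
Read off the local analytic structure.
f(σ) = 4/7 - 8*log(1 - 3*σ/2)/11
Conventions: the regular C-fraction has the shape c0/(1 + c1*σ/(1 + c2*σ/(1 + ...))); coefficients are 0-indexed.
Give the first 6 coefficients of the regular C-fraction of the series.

Taylor coefficients (expand at 0): a_0 = 4/7, a_1 = 12/11, a_2 = 9/11, a_3 = 9/11, a_4 = 81/88, a_5 = 243/220.
c0 = a_0 = 4/7. Peel one level at a time: if S = 1 + c*σ/S' with S'(0) = 1, then c is the σ-coefficient of S and S' = c*σ/(S - 1).
S_1 = c0/f = 1 + (-21/11)*σ + (1071/484)*σ^2 + ...; c1 = -21/11.
S_2 = c1*σ/(S_1 - 1) = 1 + (51/44)*σ + (-3/16)*σ^2 + ...; c2 = 51/44.
S_3 = c2*σ/(S_2 - 1) = 1 + (11/68)*σ + (341/2312)*σ^2 + ...; c3 = 11/68.
S_4 = c3*σ/(S_3 - 1) = 1 + (-31/34)*σ + (-3/20)*σ^2 + ...; c4 = -31/34.
S_5 = c4*σ/(S_4 - 1) = 1 + (-51/310)*σ + ...; c5 = -51/310.

The regular C-fraction coefficients are [4/7, -21/11, 51/44, 11/68, -31/34, -51/310].


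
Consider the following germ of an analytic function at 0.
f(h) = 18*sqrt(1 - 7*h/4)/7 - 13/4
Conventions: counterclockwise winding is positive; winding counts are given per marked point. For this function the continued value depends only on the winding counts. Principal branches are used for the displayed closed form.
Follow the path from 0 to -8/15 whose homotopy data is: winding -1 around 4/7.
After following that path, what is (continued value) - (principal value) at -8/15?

Continued minus principal equals -(12/35)*sqrt(435).

The rational part is single-valued and drops out of the difference; each branch term changes only by its own monodromy.
(18/7)*sqrt(1 - h/(4/7)): winding -1 is odd, the square root flips sign, contributing -2*(18/7)*sqrt(1 - (-8/15)/(4/7)) = -2*(18/7)*sqrt(29/15) = -(12/35)*sqrt(435).
Summing the contributions at h = -8/15 gives -(12/35)*sqrt(435).


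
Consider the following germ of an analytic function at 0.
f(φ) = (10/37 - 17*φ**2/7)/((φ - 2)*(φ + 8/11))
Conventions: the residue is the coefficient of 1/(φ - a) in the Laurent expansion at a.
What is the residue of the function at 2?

The residue is -13453/3885.

At the order-1 pole 2 set g(φ) = (φ - (2))*f(φ) = (10/37 - 17*φ**2/7)/(φ + 8/11).
Simple pole: residue = g(a) at a = 2, which is -13453/3885.


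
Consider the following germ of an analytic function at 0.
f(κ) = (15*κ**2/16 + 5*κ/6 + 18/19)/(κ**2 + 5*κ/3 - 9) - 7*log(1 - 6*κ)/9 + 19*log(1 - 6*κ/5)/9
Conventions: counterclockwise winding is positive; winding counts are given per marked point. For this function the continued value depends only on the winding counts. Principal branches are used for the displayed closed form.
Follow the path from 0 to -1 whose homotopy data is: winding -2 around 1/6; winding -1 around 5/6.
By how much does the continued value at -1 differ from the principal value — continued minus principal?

Continued minus principal equals -(10/9)*pi*i.

The rational part is single-valued and drops out of the difference; each branch term changes only by its own monodromy.
(-7/9)*log(1 - κ/(1/6)): each positive loop around 1/6 adds 2*pi*i to the log, so winding -2 contributes (-7/9)*(-2)*2*pi*i = (28/9)*pi*i.
(19/9)*log(1 - κ/(5/6)): each positive loop around 5/6 adds 2*pi*i to the log, so winding -1 contributes (19/9)*(-1)*2*pi*i = -(38/9)*pi*i.
Summing the contributions at κ = -1 gives -(10/9)*pi*i.


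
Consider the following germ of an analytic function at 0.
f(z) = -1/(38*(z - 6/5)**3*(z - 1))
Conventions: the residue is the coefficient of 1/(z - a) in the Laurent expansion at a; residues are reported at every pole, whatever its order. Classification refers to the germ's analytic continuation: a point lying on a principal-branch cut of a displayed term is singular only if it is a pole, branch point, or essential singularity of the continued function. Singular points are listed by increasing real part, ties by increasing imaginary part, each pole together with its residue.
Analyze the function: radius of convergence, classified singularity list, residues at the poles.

Radius of convergence at 0: 1.
At 1: a pole of order 1; residue 125/38.
At 6/5: a pole of order 3; residue -125/38.

Denominator factor (z - 1): pole of order 1 at 1, modulus 1.
Denominator factor (z - 6/5)^3: pole of order 3 at 6/5, modulus 6/5.
The radius of convergence is the smallest modulus among the singular points: 1.
At the order-1 pole 1 set g(z) = (z - (1))*f(z) = -1/(38*(z - 6/5)**3).
Simple pole: residue = g(a) at a = 1, which is 125/38.
At the order-3 pole 6/5 set g(z) = (z - (6/5))^3*f(z) = -1/(38*(z - 1)).
Order-3 pole: residue = g''(a)/2; g''(6/5) = -125/19, so the residue is -125/38.
List the singular points by increasing real part (a conjugate pair: the negative imaginary part first).


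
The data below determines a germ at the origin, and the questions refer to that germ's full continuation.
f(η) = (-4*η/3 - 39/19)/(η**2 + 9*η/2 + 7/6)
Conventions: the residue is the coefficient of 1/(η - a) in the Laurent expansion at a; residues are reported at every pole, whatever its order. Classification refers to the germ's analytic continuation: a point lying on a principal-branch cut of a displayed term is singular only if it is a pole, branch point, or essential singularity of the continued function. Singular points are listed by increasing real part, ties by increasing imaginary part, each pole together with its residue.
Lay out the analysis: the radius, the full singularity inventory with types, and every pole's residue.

Denominator factor (η**2 + 9*η/2 + 7/6): discriminant 187/12, real irrational roots -9/4 + (1/12)*sqrt(561) and -9/4 - (1/12)*sqrt(561); poles of order 1, moduli 9/4 - (1/12)*sqrt(561) and 9/4 + (1/12)*sqrt(561).
The radius of convergence is the smallest modulus among the singular points: 9/4 - (1/12)*sqrt(561).
The factor η**2 + 9*η/2 + 7/6 splits as (η - a)(η - a') with a = -9/4 - (1/12)*sqrt(561), a' = -9/4 + (1/12)*sqrt(561). At the order-1 pole a set g(η) = (η - a)*f(η) = [-4*η/3 - 39/19] / (η - a').
Simple pole: residue = g(a) at a = -9/4 - (1/12)*sqrt(561), which is -2/3 - (36/3553)*sqrt(561).
The factor η**2 + 9*η/2 + 7/6 splits as (η - a)(η - a') with a = -9/4 + (1/12)*sqrt(561), a' = -9/4 - (1/12)*sqrt(561). At the order-1 pole a set g(η) = (η - a)*f(η) = [-4*η/3 - 39/19] / (η - a').
Simple pole: residue = g(a) at a = -9/4 + (1/12)*sqrt(561), which is -2/3 + (36/3553)*sqrt(561).
List the singular points by increasing real part (a conjugate pair: the negative imaginary part first).

Radius of convergence at 0: 9/4 - (1/12)*sqrt(561).
At -9/4 - (1/12)*sqrt(561): a pole of order 1; residue -2/3 - (36/3553)*sqrt(561).
At -9/4 + (1/12)*sqrt(561): a pole of order 1; residue -2/3 + (36/3553)*sqrt(561).


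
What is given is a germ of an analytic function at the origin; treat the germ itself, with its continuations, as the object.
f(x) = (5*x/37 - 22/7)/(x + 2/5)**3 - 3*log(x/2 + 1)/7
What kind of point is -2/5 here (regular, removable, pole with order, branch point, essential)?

The point is a pole of order 3.

The denominator factor x + 2/5 vanishes at -2/5 and appears to the power 3; the numerator there equals -828/259, nonzero, and no other factor vanishes.
The branch terms are analytic at this point.
Hence a pole whose order is the multiplicity, 3.


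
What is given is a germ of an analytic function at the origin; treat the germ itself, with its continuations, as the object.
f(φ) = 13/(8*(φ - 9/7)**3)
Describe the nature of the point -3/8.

The point is a regular point.

Denominator factors: φ - 9/7 = -93/56 at φ = -3/8 — none vanishes.
So the germ continues analytically to -3/8.


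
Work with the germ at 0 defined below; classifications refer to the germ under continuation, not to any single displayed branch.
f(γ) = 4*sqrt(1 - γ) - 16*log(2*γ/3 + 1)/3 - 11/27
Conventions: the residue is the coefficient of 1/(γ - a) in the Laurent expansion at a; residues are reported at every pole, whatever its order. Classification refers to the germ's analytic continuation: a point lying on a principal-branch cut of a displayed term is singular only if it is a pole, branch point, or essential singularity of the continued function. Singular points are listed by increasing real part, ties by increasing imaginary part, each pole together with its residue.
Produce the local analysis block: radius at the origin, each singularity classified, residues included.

Branch term (4)*sqrt(1 - γ/(1)): its argument vanishes at γ = 1, a square-root branch point, modulus 1.
Branch term (-16/3)*log(1 - γ/(-3/2)): its argument vanishes at γ = -3/2, a logarithmic branch point, modulus 3/2.
The radius of convergence is the smallest modulus among the singular points: 1.
List the singular points by increasing real part (a conjugate pair: the negative imaginary part first).

Radius of convergence at 0: 1.
At -3/2: a logarithmic branch point.
At 1: an algebraic (square-root) branch point.


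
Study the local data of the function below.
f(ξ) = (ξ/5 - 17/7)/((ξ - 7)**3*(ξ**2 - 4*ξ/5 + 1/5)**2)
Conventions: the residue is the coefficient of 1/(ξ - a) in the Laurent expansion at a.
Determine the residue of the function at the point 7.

At the order-3 pole 7 set g(ξ) = (ξ - (7))^3*f(ξ) = (ξ/5 - 17/7)/(ξ**2 - 4*ξ/5 + 1/5)**2.
Order-3 pole: residue = g''(a)/2; g''(7) = -370875/988107127, so the residue is -370875/1976214254.

The residue is -370875/1976214254.


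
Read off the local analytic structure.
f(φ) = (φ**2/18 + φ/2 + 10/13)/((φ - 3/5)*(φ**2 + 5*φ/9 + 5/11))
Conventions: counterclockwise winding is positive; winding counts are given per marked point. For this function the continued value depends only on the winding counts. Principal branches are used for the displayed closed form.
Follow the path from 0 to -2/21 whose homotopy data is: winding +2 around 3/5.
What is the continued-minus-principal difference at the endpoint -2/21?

Continued minus principal equals 0.

The function is rational, hence single-valued: continuing it around any pole returns the same value, so the difference is 0.


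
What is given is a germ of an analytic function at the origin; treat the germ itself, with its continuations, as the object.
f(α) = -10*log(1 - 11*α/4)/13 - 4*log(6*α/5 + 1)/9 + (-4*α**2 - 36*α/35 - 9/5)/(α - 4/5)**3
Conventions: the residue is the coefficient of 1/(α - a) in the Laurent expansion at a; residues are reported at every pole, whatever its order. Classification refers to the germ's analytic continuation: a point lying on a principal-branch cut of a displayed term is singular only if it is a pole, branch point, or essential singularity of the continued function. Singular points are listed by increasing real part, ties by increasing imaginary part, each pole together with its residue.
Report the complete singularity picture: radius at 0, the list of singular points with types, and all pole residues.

Denominator factor (α - 4/5)^3: pole of order 3 at 4/5, modulus 4/5.
Branch term (-4/9)*log(1 - α/(-5/6)): its argument vanishes at α = -5/6, a logarithmic branch point, modulus 5/6.
Branch term (-10/13)*log(1 - α/(4/11)): its argument vanishes at α = 4/11, a logarithmic branch point, modulus 4/11.
The radius of convergence is the smallest modulus among the singular points: 4/11.
The branch terms are analytic at 4/5 and contribute nothing to the residue; only the rational part matters.
At the order-3 pole 4/5 set g(α) = (α - (4/5))^3*(rational part) = -4*α**2 - 36*α/35 - 9/5.
Order-3 pole: residue = g''(a)/2; g''(4/5) = -8, so the residue is -4.
List the singular points by increasing real part (a conjugate pair: the negative imaginary part first).

Radius of convergence at 0: 4/11.
At -5/6: a logarithmic branch point.
At 4/11: a logarithmic branch point.
At 4/5: a pole of order 3; residue -4.


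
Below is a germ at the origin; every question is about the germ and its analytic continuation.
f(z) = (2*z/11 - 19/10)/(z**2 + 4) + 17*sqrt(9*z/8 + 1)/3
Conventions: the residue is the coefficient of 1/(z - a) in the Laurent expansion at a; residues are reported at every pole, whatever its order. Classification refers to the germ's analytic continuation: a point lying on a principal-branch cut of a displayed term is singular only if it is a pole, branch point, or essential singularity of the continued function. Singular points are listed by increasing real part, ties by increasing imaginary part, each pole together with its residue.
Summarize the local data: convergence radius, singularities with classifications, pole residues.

Radius of convergence at 0: 8/9.
At -8/9: an algebraic (square-root) branch point.
At -(2)*i: a pole of order 1; residue (1/11) - (19/40)*i.
At (2)*i: a pole of order 1; residue (1/11) + (19/40)*i.

Denominator factor (z**2 + 4): discriminant -16, complex-conjugate roots (2)*i and -(2)*i; poles of order 1, moduli 2 and 2.
Branch term (17/3)*sqrt(1 - z/(-8/9)): its argument vanishes at z = -8/9, a square-root branch point, modulus 8/9.
The radius of convergence is the smallest modulus among the singular points: 8/9.
The branch term is analytic at -(2)*i and contributes nothing to the residue; only the rational part matters.
The factor z**2 + 4 splits as (z - a)(z - a') with a = -(2)*i, a' = (2)*i. At the order-1 pole a set g(z) = (z - a)*(rational part) = [2*z/11 - 19/10] / (z - a').
Simple pole: residue = g(a) at a = -(2)*i, which is (1/11) - (19/40)*i.
The branch term is analytic at (2)*i and contributes nothing to the residue; only the rational part matters.
The factor z**2 + 4 splits as (z - a)(z - a') with a = (2)*i, a' = -(2)*i. At the order-1 pole a set g(z) = (z - a)*(rational part) = [2*z/11 - 19/10] / (z - a').
Simple pole: residue = g(a) at a = (2)*i, which is (1/11) + (19/40)*i.
List the singular points by increasing real part (a conjugate pair: the negative imaginary part first).


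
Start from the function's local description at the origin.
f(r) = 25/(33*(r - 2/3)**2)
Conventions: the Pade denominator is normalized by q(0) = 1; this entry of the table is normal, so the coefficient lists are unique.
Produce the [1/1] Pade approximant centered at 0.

Taylor coefficients needed (expand at 0): a_0 = 75/44, a_1 = 225/44, a_2 = 2025/176.
Write the denominator as Q(r) = 1 + q1*r. Requiring Q*f - P = O(r^3) with deg P <= 1 kills the coefficients of r^2..r^2 in Q*f:
  r^2: a_2 + q1*a_1 = 0, i.e. 2025/176 + (225/44)*q1 = 0.
Solving this linear system: q1 = -9/4.
The numerator is Q*f truncated at degree 1: P0 = a_0 = 75/44; P1 = a_1 + q1*a_0 = 225/176.

The Pade approximant has numerator coefficients [75/44, 225/176]; denominator coefficients [1, -9/4].


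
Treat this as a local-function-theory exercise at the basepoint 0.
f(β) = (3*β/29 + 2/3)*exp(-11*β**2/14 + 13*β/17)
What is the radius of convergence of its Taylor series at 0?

The factor exp(-11*β**2/14 + 13*β/17) is entire and contributes no finite singular point.
The polynomial part has no poles.
No finite singular points: the Taylor series at 0 converges everywhere.

The radius of convergence is infinite.


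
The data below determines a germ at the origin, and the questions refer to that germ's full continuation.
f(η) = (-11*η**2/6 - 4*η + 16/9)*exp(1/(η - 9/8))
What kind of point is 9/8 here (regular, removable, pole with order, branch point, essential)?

The exponent 1/(η - (9/8)) has a pole at 9/8, so exp(1/(η - (9/8))) takes every nonzero value near it: an essential singularity (not a pole of any order).

The point is an essential singularity.


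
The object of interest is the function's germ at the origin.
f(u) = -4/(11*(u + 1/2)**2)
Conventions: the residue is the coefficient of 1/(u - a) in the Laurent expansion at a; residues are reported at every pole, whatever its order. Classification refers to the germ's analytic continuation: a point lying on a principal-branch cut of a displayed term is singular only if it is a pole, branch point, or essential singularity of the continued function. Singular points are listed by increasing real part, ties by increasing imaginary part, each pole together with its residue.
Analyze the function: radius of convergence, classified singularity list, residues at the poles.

Radius of convergence at 0: 1/2.
At -1/2: a pole of order 2; residue 0.

Denominator factor (u + 1/2)^2: pole of order 2 at -1/2, modulus 1/2.
The radius of convergence is the smallest modulus among the singular points: 1/2.
At the order-2 pole -1/2 set g(u) = (u - (-1/2))^2*f(u) = -4/11.
Order-2 pole: residue = g'(a); g'(-1/2) = 0, so the residue is 0.


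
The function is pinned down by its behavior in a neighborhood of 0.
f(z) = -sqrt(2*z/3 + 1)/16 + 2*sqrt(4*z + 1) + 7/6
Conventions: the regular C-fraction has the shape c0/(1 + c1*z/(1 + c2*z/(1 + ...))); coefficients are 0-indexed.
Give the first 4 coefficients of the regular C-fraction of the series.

The regular C-fraction coefficients are [149/48, -191/149, 390385/170754, 195964949/447381210].

Taylor coefficients (expand at 0): a_0 = 149/48, a_1 = 191/48, a_2 = -1151/288, a_3 = 6911/864.
c0 = a_0 = 149/48. Peel one level at a time: if S = 1 + c*z/S' with S'(0) = 1, then c is the z-coefficient of S and S' = c*z/(S - 1).
S_1 = c0/f = 1 + (-191/149)*z + (390385/133206)*z^2 + ...; c1 = -191/149.
S_2 = c1*z/(S_1 - 1) = 1 + (390385/170754)*z + (-1315201/1313316)*z^2 + ...; c2 = 390385/170754.
S_3 = c2*z/(S_2 - 1) = 1 + (195964949/447381210)*z + ...; c3 = 195964949/447381210.


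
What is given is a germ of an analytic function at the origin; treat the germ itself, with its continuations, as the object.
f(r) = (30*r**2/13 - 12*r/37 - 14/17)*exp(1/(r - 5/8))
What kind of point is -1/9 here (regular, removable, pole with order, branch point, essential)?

There is no denominator, hence no pole anywhere.
The essential point of exp(1/(r - (5/8))) is 5/8, not -1/9.
So the germ continues analytically to -1/9.

The point is a regular point.


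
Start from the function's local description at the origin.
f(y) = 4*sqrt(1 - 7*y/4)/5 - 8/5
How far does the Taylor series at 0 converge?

The radius of convergence is 4/7.

Branch term (4/5)*sqrt(1 - y/(4/7)): its argument vanishes at y = 4/7, a square-root branch point, modulus 4/7.
The radius of convergence is the smallest modulus among the singular points: 4/7.


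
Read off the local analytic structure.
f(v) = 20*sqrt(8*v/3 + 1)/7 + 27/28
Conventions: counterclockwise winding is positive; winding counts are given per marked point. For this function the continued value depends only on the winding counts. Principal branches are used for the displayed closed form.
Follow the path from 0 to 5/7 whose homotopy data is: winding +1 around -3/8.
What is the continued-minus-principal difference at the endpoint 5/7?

The rational part is single-valued and drops out of the difference; each branch term changes only by its own monodromy.
(20/7)*sqrt(1 - v/(-3/8)): winding +1 is odd, the square root flips sign, contributing -2*(20/7)*sqrt(1 - (5/7)/(-3/8)) = -2*(20/7)*sqrt(61/21) = -(40/147)*sqrt(1281).
Summing the contributions at v = 5/7 gives -(40/147)*sqrt(1281).

Continued minus principal equals -(40/147)*sqrt(1281).


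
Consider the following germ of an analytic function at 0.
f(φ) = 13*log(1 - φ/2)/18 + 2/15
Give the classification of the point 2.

The term (13/18)*log(1 - φ/(2)) has argument 1 - 2/(2) = 0 at 2: a logarithmic (infinitely-sheeted) branch point; the remaining terms are analytic or single-valued there.

The point is a logarithmic branch point.


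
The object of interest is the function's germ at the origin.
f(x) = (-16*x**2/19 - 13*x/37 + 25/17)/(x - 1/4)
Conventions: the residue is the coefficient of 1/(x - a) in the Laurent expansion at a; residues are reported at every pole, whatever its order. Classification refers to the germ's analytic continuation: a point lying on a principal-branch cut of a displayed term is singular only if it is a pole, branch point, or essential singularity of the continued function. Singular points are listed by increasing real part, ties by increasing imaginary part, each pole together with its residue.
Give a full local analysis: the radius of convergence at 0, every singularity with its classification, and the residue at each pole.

Radius of convergence at 0: 1/4.
At 1/4: a pole of order 1; residue 63585/47804.

Denominator factor (x - 1/4): pole of order 1 at 1/4, modulus 1/4.
The radius of convergence is the smallest modulus among the singular points: 1/4.
At the order-1 pole 1/4 set g(x) = (x - (1/4))*f(x) = -16*x**2/19 - 13*x/37 + 25/17.
Simple pole: residue = g(a) at a = 1/4, which is 63585/47804.


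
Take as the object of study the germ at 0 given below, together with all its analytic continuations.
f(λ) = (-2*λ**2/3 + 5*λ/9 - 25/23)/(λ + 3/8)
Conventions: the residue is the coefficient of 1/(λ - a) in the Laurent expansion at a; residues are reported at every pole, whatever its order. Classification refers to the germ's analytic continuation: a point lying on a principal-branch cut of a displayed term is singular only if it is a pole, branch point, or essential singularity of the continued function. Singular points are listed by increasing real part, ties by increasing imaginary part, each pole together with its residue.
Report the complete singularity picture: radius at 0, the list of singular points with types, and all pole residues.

Radius of convergence at 0: 3/8.
At -3/8: a pole of order 1; residue -3067/2208.

Denominator factor (λ + 3/8): pole of order 1 at -3/8, modulus 3/8.
The radius of convergence is the smallest modulus among the singular points: 3/8.
At the order-1 pole -3/8 set g(λ) = (λ - (-3/8))*f(λ) = -2*λ**2/3 + 5*λ/9 - 25/23.
Simple pole: residue = g(a) at a = -3/8, which is -3067/2208.


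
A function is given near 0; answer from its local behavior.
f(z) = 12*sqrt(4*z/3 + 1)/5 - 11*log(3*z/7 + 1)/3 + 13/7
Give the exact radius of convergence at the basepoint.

Branch term (-11/3)*log(1 - z/(-7/3)): its argument vanishes at z = -7/3, a logarithmic branch point, modulus 7/3.
Branch term (12/5)*sqrt(1 - z/(-3/4)): its argument vanishes at z = -3/4, a square-root branch point, modulus 3/4.
The radius of convergence is the smallest modulus among the singular points: 3/4.

The radius of convergence is 3/4.
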